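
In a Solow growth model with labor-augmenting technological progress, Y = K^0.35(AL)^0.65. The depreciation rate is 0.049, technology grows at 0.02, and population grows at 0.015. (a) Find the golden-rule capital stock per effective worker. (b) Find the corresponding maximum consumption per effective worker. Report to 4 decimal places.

(a) k_gold ≈ 8.9851; (b) c_gold ≈ 1.4017

Break-even investment rate: n + g + δ = 0.015 + 0.02 + 0.049 = 0.084.
At the golden rule the marginal product of capital equals n+g+δ: 0.35·k^(0.35−1) = 0.084. Solving, k_gold = (0.35/0.084)^(1/0.65) ≈ 8.9851.
y_gold = 8.9851^0.35 ≈ 2.1564; c_gold = y_gold − 0.084·k_gold ≈ 1.4017.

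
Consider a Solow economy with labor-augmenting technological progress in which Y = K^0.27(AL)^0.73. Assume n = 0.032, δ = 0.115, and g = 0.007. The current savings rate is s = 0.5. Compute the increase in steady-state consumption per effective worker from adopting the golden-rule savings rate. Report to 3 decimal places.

Δc ≈ 0.126

The effective depreciation rate is n + g + δ = 0.032 + 0.007 + 0.115 = 0.154.
Current steady state (s = 0.5): k* = (0.5/0.154)^(1/0.73) ≈ 5.0190, y* = 5.0190^0.27 ≈ 1.5458, c* = (1−0.5)·1.5458 ≈ 0.7729.
Maximizing c = f(k) − (n+g+δ)·k gives f'(k) = n+g+δ, i.e. 0.27·k^(0.27−1) = 0.154, so k_gold = (0.27/0.154)^(1/0.73) ≈ 2.1579.
y_gold = 2.1579^0.27 ≈ 1.2308, c_gold = y_gold − 0.154·k_gold ≈ 0.8985.
Gain: Δc = 0.8985 − 0.7729 ≈ 0.1256.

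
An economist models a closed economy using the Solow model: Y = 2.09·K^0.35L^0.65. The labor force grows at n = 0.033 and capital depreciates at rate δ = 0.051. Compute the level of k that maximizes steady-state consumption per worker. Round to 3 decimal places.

k_gold ≈ 27.929

The effective depreciation rate is n + δ = 0.033 + 0.051 = 0.084.
Setting f'(k) = n+δ gives 0.35·2.09·k^(0.35−1) = 0.084, hence k_gold = (0.35·2.09/0.084)^(1/0.65) ≈ 27.9289.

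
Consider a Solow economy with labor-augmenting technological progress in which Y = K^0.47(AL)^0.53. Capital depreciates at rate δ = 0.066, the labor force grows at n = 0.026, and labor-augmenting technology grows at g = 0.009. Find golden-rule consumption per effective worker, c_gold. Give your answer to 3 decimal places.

Break-even investment rate: n + g + δ = 0.026 + 0.009 + 0.066 = 0.101.
Setting f'(k) = n+g+δ gives 0.47·k^(0.47−1) = 0.101, hence k_gold = (0.47/0.101)^(1/0.53) ≈ 18.1951.
y_gold = 18.1951^0.47 ≈ 3.9100.
c_gold = y_gold − (n+g+δ)·k_gold = 3.9100 − 0.101·18.1951 ≈ 2.0723.

c_gold ≈ 2.072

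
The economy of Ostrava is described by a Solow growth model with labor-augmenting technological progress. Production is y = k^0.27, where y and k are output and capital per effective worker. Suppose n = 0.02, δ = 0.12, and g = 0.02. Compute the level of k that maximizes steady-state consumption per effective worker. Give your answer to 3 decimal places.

k_gold ≈ 2.048

Break-even investment rate: n + g + δ = 0.02 + 0.02 + 0.12 = 0.16.
Maximizing c = f(k) − (n+g+δ)·k gives f'(k) = n+g+δ, i.e. 0.27·k^(0.27−1) = 0.16, so k_gold = (0.27/0.16)^(1/0.73) ≈ 2.0478.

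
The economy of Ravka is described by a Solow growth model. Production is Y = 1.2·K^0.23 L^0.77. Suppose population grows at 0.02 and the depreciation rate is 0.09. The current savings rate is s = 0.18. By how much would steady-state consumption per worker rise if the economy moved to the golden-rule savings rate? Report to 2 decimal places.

Δc ≈ 0.01

Break-even investment rate: n + δ = 0.02 + 0.09 = 0.11.
Current steady state (s = 0.18): k* = (0.18·1.2/0.11)^(1/0.77) ≈ 2.4021, y* = 1.2·2.4021^0.23 ≈ 1.4680, c* = (1−0.18)·1.4680 ≈ 1.2037.
Maximizing c = f(k) − (n+δ)·k gives f'(k) = n+δ, i.e. 0.23·1.2·k^(0.23−1) = 0.11, so k_gold = (0.23·1.2/0.11)^(1/0.77) ≈ 3.3026.
y_gold = 1.2·3.3026^0.23 ≈ 1.5795, c_gold = y_gold − 0.11·k_gold ≈ 1.2162.
Gain: Δc = 1.2162 − 1.2037 ≈ 0.0125.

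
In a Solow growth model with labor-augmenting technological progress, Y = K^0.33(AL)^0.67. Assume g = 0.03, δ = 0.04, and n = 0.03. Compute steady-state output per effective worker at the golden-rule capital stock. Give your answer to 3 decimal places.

y_gold ≈ 1.800

Capital per effective worker breaks even when investment replaces (n + g + δ)·k; here n + g + δ = 0.1.
Setting f'(k) = n+g+δ gives 0.33·k^(0.33−1) = 0.1, hence k_gold = (0.33/0.1)^(1/0.67) ≈ 5.9416.
Output: y_gold = k_gold^0.33 = 5.9416^0.33 ≈ 1.8005.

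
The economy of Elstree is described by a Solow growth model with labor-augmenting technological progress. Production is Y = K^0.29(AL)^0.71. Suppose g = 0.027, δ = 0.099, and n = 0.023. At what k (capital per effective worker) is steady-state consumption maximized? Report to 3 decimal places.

Capital per effective worker breaks even when investment replaces (n + g + δ)·k; here n + g + δ = 0.149.
At the golden rule the marginal product of capital equals n+g+δ: 0.29·k^(0.29−1) = 0.149. Solving, k_gold = (0.29/0.149)^(1/0.71) ≈ 2.5547.

k_gold ≈ 2.555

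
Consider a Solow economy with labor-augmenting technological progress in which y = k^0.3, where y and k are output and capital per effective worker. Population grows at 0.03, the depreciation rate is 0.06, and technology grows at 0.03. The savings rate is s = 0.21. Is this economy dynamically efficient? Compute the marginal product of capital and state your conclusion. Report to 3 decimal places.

dynamically efficient; MPK ≈ 0.171

The effective depreciation rate is n + g + δ = 0.03 + 0.03 + 0.06 = 0.12.
Steady-state k*: s·k^0.3 = 0.12·k gives k* = (0.21/0.12)^(1/0.7) ≈ 2.2243.
MPK = 0.3·2.2243^(-0.7) ≈ 0.1714.
MPK > n+g+δ = 0.12, so the economy is dynamically efficient (under-saving).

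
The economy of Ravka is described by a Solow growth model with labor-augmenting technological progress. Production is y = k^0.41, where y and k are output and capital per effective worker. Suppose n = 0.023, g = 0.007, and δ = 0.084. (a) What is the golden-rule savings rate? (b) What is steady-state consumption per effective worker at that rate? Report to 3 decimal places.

(a) s_gold = 0.410; (b) c_gold ≈ 1.436

Capital per effective worker breaks even when investment replaces (n + g + δ)·k; here n + g + δ = 0.114.
For Cobb-Douglas, s_gold equals capital's share: s_gold = 0.41.
Setting f'(k) = n+g+δ gives 0.41·k^(0.41−1) = 0.114, hence k_gold = (0.41/0.114)^(1/0.59) ≈ 8.7532.
y_gold = 8.7532^0.41 ≈ 2.4338; c_gold = (1−0.41)·y_gold ≈ 1.4360.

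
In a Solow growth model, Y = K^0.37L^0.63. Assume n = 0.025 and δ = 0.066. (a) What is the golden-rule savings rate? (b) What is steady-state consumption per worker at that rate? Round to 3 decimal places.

(a) s_gold = 0.370; (b) c_gold ≈ 1.436

The effective depreciation rate is n + δ = 0.025 + 0.066 = 0.091.
For Cobb-Douglas, s_gold equals capital's share: s_gold = 0.37.
At the golden rule the marginal product of capital equals n+δ: 0.37·k^(0.37−1) = 0.091. Solving, k_gold = (0.37/0.091)^(1/0.63) ≈ 9.2666.
y_gold = 9.2666^0.37 ≈ 2.2791; c_gold = (1−0.37)·y_gold ≈ 1.4358.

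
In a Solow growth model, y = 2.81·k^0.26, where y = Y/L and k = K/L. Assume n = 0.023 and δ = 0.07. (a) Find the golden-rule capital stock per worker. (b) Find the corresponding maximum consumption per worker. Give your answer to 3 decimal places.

Break-even investment rate: n + δ = 0.023 + 0.07 = 0.093.
Maximizing c = f(k) − (n+δ)·k gives f'(k) = n+δ, i.e. 0.26·2.81·k^(0.26−1) = 0.093, so k_gold = (0.26·2.81/0.093)^(1/0.74) ≈ 16.2078.
y_gold = 2.81·16.2078^0.26 ≈ 5.7974; c_gold = y_gold − 0.093·k_gold ≈ 4.2901.

(a) k_gold ≈ 16.208; (b) c_gold ≈ 4.290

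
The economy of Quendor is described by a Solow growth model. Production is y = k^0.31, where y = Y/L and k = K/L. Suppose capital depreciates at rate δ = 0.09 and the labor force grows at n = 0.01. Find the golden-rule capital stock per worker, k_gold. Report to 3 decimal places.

k_gold ≈ 5.154

n + δ = 0.01 + 0.09 = 0.1.
Maximizing c = f(k) − (n+δ)·k gives f'(k) = n+δ, i.e. 0.31·k^(0.31−1) = 0.1, so k_gold = (0.31/0.1)^(1/0.69) ≈ 5.1537.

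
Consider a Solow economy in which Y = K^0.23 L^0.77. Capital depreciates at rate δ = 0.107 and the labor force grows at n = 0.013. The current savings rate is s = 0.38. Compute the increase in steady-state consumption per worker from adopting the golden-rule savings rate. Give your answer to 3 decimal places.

Δc ≈ 0.060

n + δ = 0.013 + 0.107 = 0.12.
Current steady state (s = 0.38): k* = (0.38/0.12)^(1/0.77) ≈ 4.4682, y* = 4.4682^0.23 ≈ 1.4110, c* = (1−0.38)·1.4110 ≈ 0.8748.
Setting f'(k) = n+δ gives 0.23·k^(0.23−1) = 0.12, hence k_gold = (0.23/0.12)^(1/0.77) ≈ 2.3278.
y_gold = 2.3278^0.23 ≈ 1.2145, c_gold = y_gold − 0.12·k_gold ≈ 0.9352.
Gain: Δc = 0.9352 − 0.8748 ≈ 0.0603.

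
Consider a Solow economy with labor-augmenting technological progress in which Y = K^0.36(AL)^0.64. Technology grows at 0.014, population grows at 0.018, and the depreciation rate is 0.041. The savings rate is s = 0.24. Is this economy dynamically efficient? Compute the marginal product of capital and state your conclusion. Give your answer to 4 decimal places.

Capital per effective worker breaks even when investment replaces (n + g + δ)·k; here n + g + δ = 0.073.
Steady-state k*: s·k^0.36 = 0.073·k gives k* = (0.24/0.073)^(1/0.64) ≈ 6.4215.
MPK = 0.36·6.4215^(-0.64) ≈ 0.1095.
MPK > n+g+δ = 0.073, so the economy is dynamically efficient (under-saving).

dynamically efficient; MPK ≈ 0.1095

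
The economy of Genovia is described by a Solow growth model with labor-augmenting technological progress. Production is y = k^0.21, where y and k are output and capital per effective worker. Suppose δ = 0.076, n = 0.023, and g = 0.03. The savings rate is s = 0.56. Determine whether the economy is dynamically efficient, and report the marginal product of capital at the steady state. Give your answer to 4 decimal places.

The effective depreciation rate is n + g + δ = 0.023 + 0.03 + 0.076 = 0.129.
Steady-state k*: s·k^0.21 = 0.129·k gives k* = (0.56/0.129)^(1/0.79) ≈ 6.4134.
MPK = 0.21·6.4134^(-0.79) ≈ 0.0484.
MPK < n+g+δ = 0.129, so the economy is dynamically inefficient (over-saving).

dynamically inefficient; MPK ≈ 0.0484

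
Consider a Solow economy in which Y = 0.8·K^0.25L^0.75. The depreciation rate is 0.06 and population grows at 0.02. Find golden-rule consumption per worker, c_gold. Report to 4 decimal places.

The effective depreciation rate is n + δ = 0.02 + 0.06 = 0.08.
Setting f'(k) = n+δ gives 0.25·0.8·k^(0.25−1) = 0.08, hence k_gold = (0.25·0.8/0.08)^(1/0.75) ≈ 3.3930.
y_gold = 0.8·3.3930^0.25 ≈ 1.0858.
c_gold = y_gold − (n+δ)·k_gold = 1.0858 − 0.08·3.3930 ≈ 0.8143.

c_gold ≈ 0.8143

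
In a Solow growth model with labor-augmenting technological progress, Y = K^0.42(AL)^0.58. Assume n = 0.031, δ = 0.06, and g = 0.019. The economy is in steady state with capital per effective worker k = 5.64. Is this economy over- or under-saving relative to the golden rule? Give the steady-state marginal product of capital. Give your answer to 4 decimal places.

under-saving; MPK ≈ 0.1540

Break-even investment rate: n + g + δ = 0.031 + 0.019 + 0.06 = 0.11.
MPK = 0.42·k^(0.42−1) = 0.42·5.64^(-0.58) ≈ 0.1540.
MPK > 0.11, so the economy is dynamically efficient (under-saving).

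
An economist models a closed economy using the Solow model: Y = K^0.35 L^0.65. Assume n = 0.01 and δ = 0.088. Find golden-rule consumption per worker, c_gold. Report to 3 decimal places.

c_gold ≈ 1.290

The effective depreciation rate is n + δ = 0.01 + 0.088 = 0.098.
Maximizing c = f(k) − (n+δ)·k gives f'(k) = n+δ, i.e. 0.35·k^(0.35−1) = 0.098, so k_gold = (0.35/0.098)^(1/0.65) ≈ 7.0880.
y_gold = 7.0880^0.35 ≈ 1.9847.
c_gold = y_gold − (n+δ)·k_gold = 1.9847 − 0.098·7.0880 ≈ 1.2900.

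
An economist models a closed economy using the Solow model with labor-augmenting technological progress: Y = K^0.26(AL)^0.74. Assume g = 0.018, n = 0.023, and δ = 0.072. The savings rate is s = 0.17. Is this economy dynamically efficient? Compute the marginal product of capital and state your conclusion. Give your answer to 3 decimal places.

dynamically efficient; MPK ≈ 0.173

Capital per effective worker breaks even when investment replaces (n + g + δ)·k; here n + g + δ = 0.113.
Steady-state k*: s·k^0.26 = 0.113·k gives k* = (0.17/0.113)^(1/0.74) ≈ 1.7366.
MPK = 0.26·1.7366^(-0.74) ≈ 0.1728.
MPK > n+g+δ = 0.113, so the economy is dynamically efficient (under-saving).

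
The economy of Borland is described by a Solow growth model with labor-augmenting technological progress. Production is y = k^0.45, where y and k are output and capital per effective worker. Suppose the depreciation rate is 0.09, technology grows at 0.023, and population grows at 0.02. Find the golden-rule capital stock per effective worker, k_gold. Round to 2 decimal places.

Capital per effective worker breaks even when investment replaces (n + g + δ)·k; here n + g + δ = 0.133.
At the golden rule the marginal product of capital equals n+g+δ: 0.45·k^(0.45−1) = 0.133. Solving, k_gold = (0.45/0.133)^(1/0.55) ≈ 9.1722.

k_gold ≈ 9.17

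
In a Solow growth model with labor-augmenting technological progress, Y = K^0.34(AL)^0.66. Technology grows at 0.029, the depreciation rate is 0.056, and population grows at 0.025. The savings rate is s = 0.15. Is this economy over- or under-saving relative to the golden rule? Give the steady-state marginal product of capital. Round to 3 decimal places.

n + g + δ = 0.025 + 0.029 + 0.056 = 0.11.
Steady-state k*: s·k^0.34 = 0.11·k gives k* = (0.15/0.11)^(1/0.66) ≈ 1.5999.
MPK = 0.34·1.5999^(-0.66) ≈ 0.2493.
MPK > n+g+δ = 0.11, so the economy is dynamically efficient (under-saving).

under-saving; MPK ≈ 0.249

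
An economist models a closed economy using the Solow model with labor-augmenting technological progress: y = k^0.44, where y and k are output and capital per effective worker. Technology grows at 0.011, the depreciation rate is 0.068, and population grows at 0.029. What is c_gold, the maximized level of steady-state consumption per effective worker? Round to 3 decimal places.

n + g + δ = 0.029 + 0.011 + 0.068 = 0.108.
Setting f'(k) = n+g+δ gives 0.44·k^(0.44−1) = 0.108, hence k_gold = (0.44/0.108)^(1/0.56) ≈ 12.2839.
y_gold = 12.2839^0.44 ≈ 3.0151.
c_gold = y_gold − (n+g+δ)·k_gold = 3.0151 − 0.108·12.2839 ≈ 1.6885.

c_gold ≈ 1.688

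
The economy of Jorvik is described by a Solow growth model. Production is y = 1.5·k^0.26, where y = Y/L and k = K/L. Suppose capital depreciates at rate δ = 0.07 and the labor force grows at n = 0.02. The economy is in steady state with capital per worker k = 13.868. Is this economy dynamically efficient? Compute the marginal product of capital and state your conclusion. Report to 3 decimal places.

dynamically inefficient; MPK ≈ 0.056

n + δ = 0.02 + 0.07 = 0.09.
MPK = 0.26·1.5·k^(0.26−1) = 0.26·1.5·13.868^(-0.74) ≈ 0.0557.
MPK < 0.09, so the economy is dynamically inefficient (over-saving).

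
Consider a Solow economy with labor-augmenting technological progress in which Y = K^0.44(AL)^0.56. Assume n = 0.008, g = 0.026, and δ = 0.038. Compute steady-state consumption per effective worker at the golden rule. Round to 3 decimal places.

n + g + δ = 0.008 + 0.026 + 0.038 = 0.072.
At the golden rule the marginal product of capital equals n+g+δ: 0.44·k^(0.44−1) = 0.072. Solving, k_gold = (0.44/0.072)^(1/0.56) ≈ 25.3388.
y_gold = 25.3388^0.44 ≈ 4.1463.
c_gold = y_gold − (n+g+δ)·k_gold = 4.1463 − 0.072·25.3388 ≈ 2.3220.

c_gold ≈ 2.322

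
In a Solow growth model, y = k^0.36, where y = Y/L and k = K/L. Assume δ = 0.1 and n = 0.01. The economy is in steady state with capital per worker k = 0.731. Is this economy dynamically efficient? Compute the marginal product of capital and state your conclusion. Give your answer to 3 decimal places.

dynamically efficient; MPK ≈ 0.440

Break-even investment rate: n + δ = 0.01 + 0.1 = 0.11.
MPK = 0.36·k^(0.36−1) = 0.36·0.731^(-0.64) ≈ 0.4399.
MPK > 0.11, so the economy is dynamically efficient (under-saving).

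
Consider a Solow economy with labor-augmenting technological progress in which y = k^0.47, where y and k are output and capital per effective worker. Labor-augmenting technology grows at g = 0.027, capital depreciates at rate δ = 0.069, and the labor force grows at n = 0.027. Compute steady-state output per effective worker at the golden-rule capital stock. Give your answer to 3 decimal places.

Break-even investment rate: n + g + δ = 0.027 + 0.027 + 0.069 = 0.123.
Setting f'(k) = n+g+δ gives 0.47·k^(0.47−1) = 0.123, hence k_gold = (0.47/0.123)^(1/0.53) ≈ 12.5452.
Output: y_gold = k_gold^0.47 = 12.5452^0.47 ≈ 3.2831.

y_gold ≈ 3.283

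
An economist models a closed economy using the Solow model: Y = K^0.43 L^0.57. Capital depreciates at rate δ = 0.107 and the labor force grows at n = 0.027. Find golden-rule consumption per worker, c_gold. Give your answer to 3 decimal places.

c_gold ≈ 1.374

n + δ = 0.027 + 0.107 = 0.134.
Setting f'(k) = n+δ gives 0.43·k^(0.43−1) = 0.134, hence k_gold = (0.43/0.134)^(1/0.57) ≈ 7.7332.
y_gold = 7.7332^0.43 ≈ 2.4099.
c_gold = y_gold − (n+δ)·k_gold = 2.4099 − 0.134·7.7332 ≈ 1.3736.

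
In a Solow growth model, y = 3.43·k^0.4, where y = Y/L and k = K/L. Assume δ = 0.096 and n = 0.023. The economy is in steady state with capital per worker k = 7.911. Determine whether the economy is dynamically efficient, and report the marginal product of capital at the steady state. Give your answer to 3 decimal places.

dynamically efficient; MPK ≈ 0.397

Capital per worker breaks even when investment replaces (n + δ)·k; here n + δ = 0.119.
MPK = 0.4·3.43·k^(0.4−1) = 0.4·3.43·7.911^(-0.6) ≈ 0.3967.
MPK > 0.119, so the economy is dynamically efficient (under-saving).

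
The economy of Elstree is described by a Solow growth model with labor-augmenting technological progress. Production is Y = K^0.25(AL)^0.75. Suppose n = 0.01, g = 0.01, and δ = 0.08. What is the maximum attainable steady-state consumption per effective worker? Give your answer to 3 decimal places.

n + g + δ = 0.01 + 0.01 + 0.08 = 0.1.
Golden rule sets MPK = n+g+δ: 0.25·k^(0.25−1) = 0.1, so k_gold = (0.25/0.1)^(1/0.75) ≈ 3.3930.
y_gold = 3.3930^0.25 ≈ 1.3572.
c_gold = y_gold − (n+g+δ)·k_gold = 1.3572 − 0.1·3.3930 ≈ 1.0179.

c_gold ≈ 1.018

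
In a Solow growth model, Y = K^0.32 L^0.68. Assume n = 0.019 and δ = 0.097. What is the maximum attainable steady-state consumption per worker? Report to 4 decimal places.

c_gold ≈ 1.0962

Break-even investment rate: n + δ = 0.019 + 0.097 = 0.116.
Maximizing c = f(k) − (n+δ)·k gives f'(k) = n+δ, i.e. 0.32·k^(0.32−1) = 0.116, so k_gold = (0.32/0.116)^(1/0.68) ≈ 4.4471.
y_gold = 4.4471^0.32 ≈ 1.6121.
c_gold = y_gold − (n+δ)·k_gold = 1.6121 − 0.116·4.4471 ≈ 1.0962.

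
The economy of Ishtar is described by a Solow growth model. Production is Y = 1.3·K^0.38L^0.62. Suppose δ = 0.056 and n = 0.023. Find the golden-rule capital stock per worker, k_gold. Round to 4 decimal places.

The effective depreciation rate is n + δ = 0.023 + 0.056 = 0.079.
Maximizing c = f(k) − (n+δ)·k gives f'(k) = n+δ, i.e. 0.38·1.3·k^(0.38−1) = 0.079, so k_gold = (0.38·1.3/0.079)^(1/0.62) ≈ 19.2323.

k_gold ≈ 19.2323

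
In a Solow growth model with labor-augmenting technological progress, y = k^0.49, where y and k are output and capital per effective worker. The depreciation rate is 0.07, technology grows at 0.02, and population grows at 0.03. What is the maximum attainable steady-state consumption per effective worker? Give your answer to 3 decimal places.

The effective depreciation rate is n + g + δ = 0.03 + 0.02 + 0.07 = 0.12.
Golden rule sets MPK = n+g+δ: 0.49·k^(0.49−1) = 0.12, so k_gold = (0.49/0.12)^(1/0.51) ≈ 15.7786.
y_gold = 15.7786^0.49 ≈ 3.8641.
c_gold = y_gold − (n+g+δ)·k_gold = 3.8641 − 0.12·15.7786 ≈ 1.9707.

c_gold ≈ 1.971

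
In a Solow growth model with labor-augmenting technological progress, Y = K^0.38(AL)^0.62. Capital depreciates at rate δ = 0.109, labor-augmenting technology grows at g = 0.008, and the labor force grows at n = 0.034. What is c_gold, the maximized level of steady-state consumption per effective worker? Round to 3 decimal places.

Capital per effective worker breaks even when investment replaces (n + g + δ)·k; here n + g + δ = 0.151.
Golden rule sets MPK = n+g+δ: 0.38·k^(0.38−1) = 0.151, so k_gold = (0.38/0.151)^(1/0.62) ≈ 4.4306.
y_gold = 4.4306^0.38 ≈ 1.7606.
c_gold = y_gold − (n+g+δ)·k_gold = 1.7606 − 0.151·4.4306 ≈ 1.0916.

c_gold ≈ 1.092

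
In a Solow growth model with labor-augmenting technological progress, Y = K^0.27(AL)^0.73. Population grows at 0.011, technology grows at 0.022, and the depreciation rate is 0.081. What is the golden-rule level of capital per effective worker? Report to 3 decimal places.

k_gold ≈ 3.258

Capital per effective worker breaks even when investment replaces (n + g + δ)·k; here n + g + δ = 0.114.
Golden rule sets MPK = n+g+δ: 0.27·k^(0.27−1) = 0.114, so k_gold = (0.27/0.114)^(1/0.73) ≈ 3.2580.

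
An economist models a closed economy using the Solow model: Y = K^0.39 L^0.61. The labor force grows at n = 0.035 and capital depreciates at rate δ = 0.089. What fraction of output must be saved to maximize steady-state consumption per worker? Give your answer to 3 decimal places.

n + δ = 0.035 + 0.089 = 0.124.
At the golden rule MPK = n+δ, and in any Cobb-Douglas steady state s = (n+δ)·k/y = MPK·k/y = capital's share 0.39.

s_gold = 0.390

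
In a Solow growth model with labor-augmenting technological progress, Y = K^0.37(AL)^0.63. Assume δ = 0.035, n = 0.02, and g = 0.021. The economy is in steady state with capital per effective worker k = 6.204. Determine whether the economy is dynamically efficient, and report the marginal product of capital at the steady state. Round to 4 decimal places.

dynamically efficient; MPK ≈ 0.1172

The effective depreciation rate is n + g + δ = 0.02 + 0.021 + 0.035 = 0.076.
MPK = 0.37·k^(0.37−1) = 0.37·6.204^(-0.63) ≈ 0.1172.
MPK > 0.076, so the economy is dynamically efficient (under-saving).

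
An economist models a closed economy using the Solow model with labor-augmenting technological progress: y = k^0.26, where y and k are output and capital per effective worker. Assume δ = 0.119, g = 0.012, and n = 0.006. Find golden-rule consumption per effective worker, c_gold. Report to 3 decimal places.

The effective depreciation rate is n + g + δ = 0.006 + 0.012 + 0.119 = 0.137.
At the golden rule the marginal product of capital equals n+g+δ: 0.26·k^(0.26−1) = 0.137. Solving, k_gold = (0.26/0.137)^(1/0.74) ≈ 2.3769.
y_gold = 2.3769^0.26 ≈ 1.2525.
c_gold = y_gold − (n+g+δ)·k_gold = 1.2525 − 0.137·2.3769 ≈ 0.9268.

c_gold ≈ 0.927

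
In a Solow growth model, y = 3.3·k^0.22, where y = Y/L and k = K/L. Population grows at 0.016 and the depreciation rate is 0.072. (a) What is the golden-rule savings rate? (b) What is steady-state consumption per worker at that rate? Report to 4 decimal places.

Capital per worker breaks even when investment replaces (n + δ)·k; here n + δ = 0.088.
For Cobb-Douglas, s_gold equals capital's share: s_gold = 0.22.
Maximizing c = f(k) − (n+δ)·k gives f'(k) = n+δ, i.e. 0.22·3.3·k^(0.22−1) = 0.088, so k_gold = (0.22·3.3/0.088)^(1/0.78) ≈ 14.9603.
y_gold = 3.3·14.9603^0.22 ≈ 5.9841; c_gold = (1−0.22)·y_gold ≈ 4.6676.

(a) s_gold = 0.2200; (b) c_gold ≈ 4.6676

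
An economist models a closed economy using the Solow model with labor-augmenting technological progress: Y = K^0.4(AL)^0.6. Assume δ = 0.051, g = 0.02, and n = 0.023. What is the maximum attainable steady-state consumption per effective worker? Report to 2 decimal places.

The effective depreciation rate is n + g + δ = 0.023 + 0.02 + 0.051 = 0.094.
Setting f'(k) = n+g+δ gives 0.4·k^(0.4−1) = 0.094, hence k_gold = (0.4/0.094)^(1/0.6) ≈ 11.1743.
y_gold = 11.1743^0.4 ≈ 2.6260.
c_gold = y_gold − (n+g+δ)·k_gold = 2.6260 − 0.094·11.1743 ≈ 1.5756.

c_gold ≈ 1.58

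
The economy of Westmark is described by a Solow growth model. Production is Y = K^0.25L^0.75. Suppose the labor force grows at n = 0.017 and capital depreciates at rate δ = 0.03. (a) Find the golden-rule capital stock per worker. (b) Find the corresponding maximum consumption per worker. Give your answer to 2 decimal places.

Break-even investment rate: n + δ = 0.017 + 0.03 = 0.047.
Setting f'(k) = n+δ gives 0.25·k^(0.25−1) = 0.047, hence k_gold = (0.25/0.047)^(1/0.75) ≈ 9.2852.
y_gold = 9.2852^0.25 ≈ 1.7456; c_gold = y_gold − 0.047·k_gold ≈ 1.3092.

(a) k_gold ≈ 9.29; (b) c_gold ≈ 1.31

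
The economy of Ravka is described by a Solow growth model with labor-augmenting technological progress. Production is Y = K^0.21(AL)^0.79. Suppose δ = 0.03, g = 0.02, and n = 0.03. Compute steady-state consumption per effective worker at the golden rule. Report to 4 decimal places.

Break-even investment rate: n + g + δ = 0.03 + 0.02 + 0.03 = 0.08.
Maximizing c = f(k) − (n+g+δ)·k gives f'(k) = n+g+δ, i.e. 0.21·k^(0.21−1) = 0.08, so k_gold = (0.21/0.08)^(1/0.79) ≈ 3.3927.
y_gold = 3.3927^0.21 ≈ 1.2925.
c_gold = y_gold − (n+g+δ)·k_gold = 1.2925 − 0.08·3.3927 ≈ 1.0210.

c_gold ≈ 1.0210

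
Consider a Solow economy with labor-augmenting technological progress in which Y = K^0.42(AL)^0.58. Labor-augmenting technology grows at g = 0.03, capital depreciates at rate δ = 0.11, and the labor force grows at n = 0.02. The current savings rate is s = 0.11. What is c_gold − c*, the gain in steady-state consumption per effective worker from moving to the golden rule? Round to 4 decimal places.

n + g + δ = 0.02 + 0.03 + 0.11 = 0.16.
Current steady state (s = 0.11): k* = (0.11/0.16)^(1/0.58) ≈ 0.5241, y* = 0.5241^0.42 ≈ 0.7624, c* = (1−0.11)·0.7624 ≈ 0.6785.
Maximizing c = f(k) − (n+g+δ)·k gives f'(k) = n+g+δ, i.e. 0.42·k^(0.42−1) = 0.16, so k_gold = (0.42/0.16)^(1/0.58) ≈ 5.2800.
y_gold = 5.2800^0.42 ≈ 2.0114, c_gold = y_gold − 0.16·k_gold ≈ 1.1666.
Gain: Δc = 1.1666 − 0.6785 ≈ 0.4881.

Δc ≈ 0.4881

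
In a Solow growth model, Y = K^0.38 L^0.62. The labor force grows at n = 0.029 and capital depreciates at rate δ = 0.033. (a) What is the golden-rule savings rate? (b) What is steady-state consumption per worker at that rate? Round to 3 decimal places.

(a) s_gold = 0.380; (b) c_gold ≈ 1.884

n + δ = 0.029 + 0.033 = 0.062.
For Cobb-Douglas, s_gold equals capital's share: s_gold = 0.38.
Setting f'(k) = n+δ gives 0.38·k^(0.38−1) = 0.062, hence k_gold = (0.38/0.062)^(1/0.62) ≈ 18.6203.
y_gold = 18.6203^0.38 ≈ 3.0381; c_gold = (1−0.38)·y_gold ≈ 1.8836.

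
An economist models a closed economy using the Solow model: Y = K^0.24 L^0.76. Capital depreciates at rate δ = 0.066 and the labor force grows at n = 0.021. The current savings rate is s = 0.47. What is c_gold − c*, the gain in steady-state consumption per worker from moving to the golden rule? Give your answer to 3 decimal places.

Capital per worker breaks even when investment replaces (n + δ)·k; here n + δ = 0.087.
Current steady state (s = 0.47): k* = (0.47/0.087)^(1/0.76) ≈ 9.2028, y* = 9.2028^0.24 ≈ 1.7035, c* = (1−0.47)·1.7035 ≈ 0.9029.
Golden rule sets MPK = n+δ: 0.24·k^(0.24−1) = 0.087, so k_gold = (0.24/0.087)^(1/0.76) ≈ 3.8007.
y_gold = 3.8007^0.24 ≈ 1.3777, c_gold = y_gold − 0.087·k_gold ≈ 1.0471.
Gain: Δc = 1.0471 − 0.9029 ≈ 0.1442.

Δc ≈ 0.144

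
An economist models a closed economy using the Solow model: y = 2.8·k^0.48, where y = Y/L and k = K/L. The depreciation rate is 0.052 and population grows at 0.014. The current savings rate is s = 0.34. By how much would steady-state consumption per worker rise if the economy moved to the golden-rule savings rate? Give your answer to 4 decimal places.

Δc ≈ 1.8058

n + δ = 0.014 + 0.052 = 0.066.
Current steady state (s = 0.34): k* = (0.34·2.8/0.066)^(1/0.52) ≈ 169.4435, y* = 2.8·169.4435^0.48 ≈ 32.8920, c* = (1−0.34)·32.8920 ≈ 21.7087.
Maximizing c = f(k) − (n+δ)·k gives f'(k) = n+δ, i.e. 0.48·2.8·k^(0.48−1) = 0.066, so k_gold = (0.48·2.8/0.066)^(1/0.52) ≈ 328.8740.
y_gold = 2.8·328.8740^0.48 ≈ 45.2202, c_gold = y_gold − 0.066·k_gold ≈ 23.5145.
Gain: Δc = 23.5145 − 21.7087 ≈ 1.8058.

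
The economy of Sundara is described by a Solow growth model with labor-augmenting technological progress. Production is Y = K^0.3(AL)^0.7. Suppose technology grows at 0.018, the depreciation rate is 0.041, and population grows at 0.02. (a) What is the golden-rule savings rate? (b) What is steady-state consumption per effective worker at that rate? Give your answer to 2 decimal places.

(a) s_gold = 0.30; (b) c_gold ≈ 1.24

The effective depreciation rate is n + g + δ = 0.02 + 0.018 + 0.041 = 0.079.
For Cobb-Douglas, s_gold equals capital's share: s_gold = 0.3.
Setting f'(k) = n+g+δ gives 0.3·k^(0.3−1) = 0.079, hence k_gold = (0.3/0.079)^(1/0.7) ≈ 6.7274.
y_gold = 6.7274^0.3 ≈ 1.7716; c_gold = (1−0.3)·y_gold ≈ 1.2401.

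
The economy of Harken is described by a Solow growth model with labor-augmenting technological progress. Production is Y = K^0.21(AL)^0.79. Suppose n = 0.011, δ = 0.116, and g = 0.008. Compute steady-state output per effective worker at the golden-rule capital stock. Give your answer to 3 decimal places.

y_gold ≈ 1.125

n + g + δ = 0.011 + 0.008 + 0.116 = 0.135.
Setting f'(k) = n+g+δ gives 0.21·k^(0.21−1) = 0.135, hence k_gold = (0.21/0.135)^(1/0.79) ≈ 1.7494.
Output: y_gold = k_gold^0.21 = 1.7494^0.21 ≈ 1.1246.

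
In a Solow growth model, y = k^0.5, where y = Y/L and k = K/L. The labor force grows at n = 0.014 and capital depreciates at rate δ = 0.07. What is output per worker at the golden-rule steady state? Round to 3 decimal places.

y_gold ≈ 5.952

The effective depreciation rate is n + δ = 0.014 + 0.07 = 0.084.
Setting f'(k) = n+δ gives 0.5·k^(0.5−1) = 0.084, hence k_gold = (0.5/0.084)^(1/0.5) ≈ 35.4308.
Output: y_gold = k_gold^0.5 = 35.4308^0.5 ≈ 5.9524.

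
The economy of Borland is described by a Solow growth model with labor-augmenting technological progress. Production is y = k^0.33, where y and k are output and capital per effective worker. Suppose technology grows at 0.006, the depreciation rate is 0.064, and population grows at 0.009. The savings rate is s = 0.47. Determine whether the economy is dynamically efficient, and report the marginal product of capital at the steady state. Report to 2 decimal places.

dynamically inefficient; MPK ≈ 0.06

Break-even investment rate: n + g + δ = 0.009 + 0.006 + 0.064 = 0.079.
Steady-state k*: s·k^0.33 = 0.079·k gives k* = (0.47/0.079)^(1/0.67) ≈ 14.3195.
MPK = 0.33·14.3195^(-0.67) ≈ 0.0555.
MPK < n+g+δ = 0.079, so the economy is dynamically inefficient (over-saving).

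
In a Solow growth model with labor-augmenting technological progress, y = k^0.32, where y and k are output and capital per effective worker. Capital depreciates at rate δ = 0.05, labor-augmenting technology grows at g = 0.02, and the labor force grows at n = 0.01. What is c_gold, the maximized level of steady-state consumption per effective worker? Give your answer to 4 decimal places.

c_gold ≈ 1.3057

n + g + δ = 0.01 + 0.02 + 0.05 = 0.08.
Golden rule sets MPK = n+g+δ: 0.32·k^(0.32−1) = 0.08, so k_gold = (0.32/0.08)^(1/0.68) ≈ 7.6804.
y_gold = 7.6804^0.32 ≈ 1.9201.
c_gold = y_gold − (n+g+δ)·k_gold = 1.9201 − 0.08·7.6804 ≈ 1.3057.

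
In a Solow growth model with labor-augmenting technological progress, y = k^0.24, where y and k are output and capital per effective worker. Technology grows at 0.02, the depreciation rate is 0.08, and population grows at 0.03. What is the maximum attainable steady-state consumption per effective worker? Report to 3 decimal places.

Capital per effective worker breaks even when investment replaces (n + g + δ)·k; here n + g + δ = 0.13.
Maximizing c = f(k) − (n+g+δ)·k gives f'(k) = n+g+δ, i.e. 0.24·k^(0.24−1) = 0.13, so k_gold = (0.24/0.13)^(1/0.76) ≈ 2.2405.
y_gold = 2.2405^0.24 ≈ 1.2136.
c_gold = y_gold − (n+g+δ)·k_gold = 1.2136 − 0.13·2.2405 ≈ 0.9224.

c_gold ≈ 0.922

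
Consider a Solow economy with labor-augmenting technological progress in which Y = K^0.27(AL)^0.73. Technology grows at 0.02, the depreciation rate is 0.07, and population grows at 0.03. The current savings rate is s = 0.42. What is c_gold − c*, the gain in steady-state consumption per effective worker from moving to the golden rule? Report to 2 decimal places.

Break-even investment rate: n + g + δ = 0.03 + 0.02 + 0.07 = 0.12.
Current steady state (s = 0.42): k* = (0.42/0.12)^(1/0.73) ≈ 5.5629, y* = 5.5629^0.27 ≈ 1.5894, c* = (1−0.42)·1.5894 ≈ 0.9218.
Maximizing c = f(k) − (n+g+δ)·k gives f'(k) = n+g+δ, i.e. 0.27·k^(0.27−1) = 0.12, so k_gold = (0.27/0.12)^(1/0.73) ≈ 3.0370.
y_gold = 3.0370^0.27 ≈ 1.3498, c_gold = y_gold − 0.12·k_gold ≈ 0.9853.
Gain: Δc = 0.9853 − 0.9218 ≈ 0.0635.

Δc ≈ 0.06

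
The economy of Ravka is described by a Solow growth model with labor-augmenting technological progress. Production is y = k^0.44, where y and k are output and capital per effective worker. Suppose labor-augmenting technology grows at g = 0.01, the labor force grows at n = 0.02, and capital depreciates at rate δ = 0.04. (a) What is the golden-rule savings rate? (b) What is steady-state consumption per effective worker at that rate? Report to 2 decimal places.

Break-even investment rate: n + g + δ = 0.02 + 0.01 + 0.04 = 0.07.
For Cobb-Douglas, s_gold equals capital's share: s_gold = 0.44.
At the golden rule the marginal product of capital equals n+g+δ: 0.44·k^(0.44−1) = 0.07. Solving, k_gold = (0.44/0.07)^(1/0.56) ≈ 26.6461.
y_gold = 26.6461^0.44 ≈ 4.2391; c_gold = (1−0.44)·y_gold ≈ 2.3739.

(a) s_gold = 0.44; (b) c_gold ≈ 2.37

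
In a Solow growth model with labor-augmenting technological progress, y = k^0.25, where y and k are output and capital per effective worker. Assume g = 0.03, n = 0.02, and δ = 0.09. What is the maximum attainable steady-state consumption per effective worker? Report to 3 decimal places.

c_gold ≈ 0.910

Break-even investment rate: n + g + δ = 0.02 + 0.03 + 0.09 = 0.14.
Golden rule sets MPK = n+g+δ: 0.25·k^(0.25−1) = 0.14, so k_gold = (0.25/0.14)^(1/0.75) ≈ 2.1665.
y_gold = 2.1665^0.25 ≈ 1.2132.
c_gold = y_gold − (n+g+δ)·k_gold = 1.2132 − 0.14·2.1665 ≈ 0.9099.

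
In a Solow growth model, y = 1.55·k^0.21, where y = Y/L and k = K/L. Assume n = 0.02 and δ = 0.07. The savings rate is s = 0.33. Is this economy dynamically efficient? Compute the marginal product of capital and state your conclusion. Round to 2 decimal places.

Break-even investment rate: n + δ = 0.02 + 0.07 = 0.09.
Steady-state k*: s·A·k^0.21 = 0.09·k gives k* = (0.33·1.55/0.09)^(1/0.79) ≈ 9.0197.
MPK = 0.21·1.55·9.0197^(-0.79) ≈ 0.0573.
MPK < n+δ = 0.09, so the economy is dynamically inefficient (over-saving).

dynamically inefficient; MPK ≈ 0.06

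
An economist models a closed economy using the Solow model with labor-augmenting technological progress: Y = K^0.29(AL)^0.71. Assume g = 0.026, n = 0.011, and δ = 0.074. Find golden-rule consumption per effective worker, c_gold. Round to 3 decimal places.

c_gold ≈ 1.051

n + g + δ = 0.011 + 0.026 + 0.074 = 0.111.
Maximizing c = f(k) − (n+g+δ)·k gives f'(k) = n+g+δ, i.e. 0.29·k^(0.29−1) = 0.111, so k_gold = (0.29/0.111)^(1/0.71) ≈ 3.8675.
y_gold = 3.8675^0.29 ≈ 1.4803.
c_gold = y_gold − (n+g+δ)·k_gold = 1.4803 − 0.111·3.8675 ≈ 1.0510.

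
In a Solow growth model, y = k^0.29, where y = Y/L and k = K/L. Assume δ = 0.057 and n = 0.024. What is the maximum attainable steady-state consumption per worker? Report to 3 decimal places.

Break-even investment rate: n + δ = 0.024 + 0.057 = 0.081.
Maximizing c = f(k) − (n+δ)·k gives f'(k) = n+δ, i.e. 0.29·k^(0.29−1) = 0.081, so k_gold = (0.29/0.081)^(1/0.71) ≈ 6.0278.
y_gold = 6.0278^0.29 ≈ 1.6836.
c_gold = y_gold − (n+δ)·k_gold = 1.6836 − 0.081·6.0278 ≈ 1.1954.

c_gold ≈ 1.195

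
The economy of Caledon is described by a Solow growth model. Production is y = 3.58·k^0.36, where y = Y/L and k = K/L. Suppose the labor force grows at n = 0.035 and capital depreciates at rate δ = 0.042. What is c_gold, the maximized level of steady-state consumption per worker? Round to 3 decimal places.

Break-even investment rate: n + δ = 0.035 + 0.042 = 0.077.
Setting f'(k) = n+δ gives 0.36·3.58·k^(0.36−1) = 0.077, hence k_gold = (0.36·3.58/0.077)^(1/0.64) ≈ 81.6626.
y_gold = 3.58·81.6626^0.36 ≈ 17.4667.
c_gold = y_gold − (n+δ)·k_gold = 17.4667 − 0.077·81.6626 ≈ 11.1787.

c_gold ≈ 11.179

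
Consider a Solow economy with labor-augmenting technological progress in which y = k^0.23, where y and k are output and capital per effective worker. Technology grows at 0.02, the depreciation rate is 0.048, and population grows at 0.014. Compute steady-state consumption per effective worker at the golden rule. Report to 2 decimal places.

c_gold ≈ 1.05

n + g + δ = 0.014 + 0.02 + 0.048 = 0.082.
At the golden rule the marginal product of capital equals n+g+δ: 0.23·k^(0.23−1) = 0.082. Solving, k_gold = (0.23/0.082)^(1/0.77) ≈ 3.8169.
y_gold = 3.8169^0.23 ≈ 1.3608.
c_gold = y_gold − (n+g+δ)·k_gold = 1.3608 − 0.082·3.8169 ≈ 1.0478.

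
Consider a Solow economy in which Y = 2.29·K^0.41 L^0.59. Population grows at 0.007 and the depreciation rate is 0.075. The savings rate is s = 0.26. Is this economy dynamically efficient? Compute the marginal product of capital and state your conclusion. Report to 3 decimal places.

n + δ = 0.007 + 0.075 = 0.082.
Steady-state k*: s·A·k^0.41 = 0.082·k gives k* = (0.26·2.29/0.082)^(1/0.59) ≈ 28.7948.
MPK = 0.41·2.29·28.7948^(-0.59) ≈ 0.1293.
MPK > n+δ = 0.082, so the economy is dynamically efficient (under-saving).

dynamically efficient; MPK ≈ 0.129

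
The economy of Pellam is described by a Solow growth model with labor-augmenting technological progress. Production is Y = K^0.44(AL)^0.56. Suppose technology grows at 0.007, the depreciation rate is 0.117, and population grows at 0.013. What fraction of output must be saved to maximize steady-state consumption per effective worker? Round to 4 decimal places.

Break-even investment rate: n + g + δ = 0.013 + 0.007 + 0.117 = 0.137.
At the golden rule MPK = n+g+δ, and in any Cobb-Douglas steady state s = (n+g+δ)·k/y = MPK·k/y = capital's share 0.44.

s_gold = 0.4400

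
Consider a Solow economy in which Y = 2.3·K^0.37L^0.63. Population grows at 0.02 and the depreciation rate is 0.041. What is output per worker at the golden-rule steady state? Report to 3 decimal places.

Capital per worker breaks even when investment replaces (n + δ)·k; here n + δ = 0.061.
Setting f'(k) = n+δ gives 0.37·2.3·k^(0.37−1) = 0.061, hence k_gold = (0.37·2.3/0.061)^(1/0.63) ≈ 65.5881.
Output: y_gold = 2.3·k_gold^0.37 = 2.3·65.5881^0.37 ≈ 10.8132.

y_gold ≈ 10.813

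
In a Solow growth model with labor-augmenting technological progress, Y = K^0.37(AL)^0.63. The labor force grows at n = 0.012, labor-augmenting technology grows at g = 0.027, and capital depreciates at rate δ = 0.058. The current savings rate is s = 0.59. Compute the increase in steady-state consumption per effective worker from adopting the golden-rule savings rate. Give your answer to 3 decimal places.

Δc ≈ 0.199

Break-even investment rate: n + g + δ = 0.012 + 0.027 + 0.058 = 0.097.
Current steady state (s = 0.59): k* = (0.59/0.097)^(1/0.63) ≈ 17.5619, y* = 17.5619^0.37 ≈ 2.8873, c* = (1−0.59)·2.8873 ≈ 1.1838.
Maximizing c = f(k) − (n+g+δ)·k gives f'(k) = n+g+δ, i.e. 0.37·k^(0.37−1) = 0.097, so k_gold = (0.37/0.097)^(1/0.63) ≈ 8.3735.
y_gold = 8.3735^0.37 ≈ 2.1952, c_gold = y_gold − 0.097·k_gold ≈ 1.3830.
Gain: Δc = 1.3830 − 1.1838 ≈ 0.1992.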